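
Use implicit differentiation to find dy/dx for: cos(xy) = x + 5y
Apply d/dx to both sides, remembering that y depends on x. Each occurrence of y therefore brings in a y' = dy/dx via the chain rule.

With F(x, y) equal to the left-hand side minus the right, differentiate F term by term:
  d/dx[-x] = -1
  d/dx[-5y] = -5·y'
  d/dx[cos(xy)] = -(x·y' + y)·sin(xy)
Adding these up, d/dx[F] = 0 becomes
  (-y·sin(xy) - 1) + (-x·sin(xy) - 5)·y' = 0,
so isolating y',
  dy/dx = -(-y·sin(xy) - 1)/(-x·sin(xy) - 5) = -(y·sin(xy) + 1)/(x·sin(xy) + 5)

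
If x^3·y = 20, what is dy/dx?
Apply d/dx to both sides, remembering that y depends on x. Each occurrence of y therefore brings in a y' = dy/dx via the chain rule.

With F(x, y) equal to the left-hand side minus the right, differentiate F term by term:
  d/dx[x^3y] = x^3·y' + 3x^2y
  d/dx[-20] = 0
Adding these up, d/dx[F] = 0 becomes
  (3x^2y) + (x^3)·y' = 0,
so isolating y',
  dy/dx = -(3x^2y)/(x^3) = -3y/x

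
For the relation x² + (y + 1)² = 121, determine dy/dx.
Differentiate the relation implicitly: treat y = y(x) and apply the chain rule, so every y-derivative picks up a y' = dy/dx factor.

With everything moved to the left-hand side, differentiate term by term:
  d/dx[x^2] = 2x
  d/dx[(y + 1)^2] = 2·y'(y + 1)
  d/dx[-121] = 0

Separating the contributions that come from x directly and those that come through y:
  without y':      2x
  multiplying y':  2y + 2

so (2x) + (2y + 2)·y' = 0, and therefore
  dy/dx = -(2x)/(2y + 2) = -x/(y + 1)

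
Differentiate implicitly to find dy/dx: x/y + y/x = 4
Take d/dx of both sides. Since y is implicitly a function of x, the chain rule attaches a y' = dy/dx factor whenever we differentiate through y.

Set F(x, y) = (left side) − (right side), so the curve is F = 0. Differentiating each term of F:
  d/dx[x/y] = -x·y'/y^2 + 1/y
  d/dx[y/x] = y'/x - y/x^2
  d/dx[-4] = 0

Collecting, the y'-free part is the partial derivative in x and the y' coefficient is the partial derivative in y:
  ∂F/∂x = 1/y - y/x^2
  ∂F/∂y = -x/y^2 + 1/x

so d/dx[F(x, y(x))] = ∂F/∂x + (∂F/∂y)·y' = 0. Rearranging,
  dy/dx = -(∂F/∂x)/(∂F/∂y) = -(1/y - y/x^2)/(-x/y^2 + 1/x)
        = -((x - y)(x + y)/(x^2y))/(-(x - y)(x + y)/(xy^2)) = y/x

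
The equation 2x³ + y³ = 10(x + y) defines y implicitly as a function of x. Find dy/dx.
Differentiate both sides with respect to x, treating y as y(x). By the chain rule, any term containing y contributes a factor of y' = dy/dx when we differentiate it.

Move every term to one side and write the relation as F(x, y) = 0. Term by term,
  d/dx[2x^3] = 6x^2
  d/dx[-10x] = -10
  d/dx[y^3] = 3y^2·y'
  d/dx[-10y] = -10·y'

The pieces without y' make up ∂F/∂x and the coefficient of y' is ∂F/∂y:
  ∂F/∂x = 6x^2 - 10,
  ∂F/∂y = 3y^2 - 10.

Since d/dx[F] = ∂F/∂x + (∂F/∂y)·y' = 0, solve for y':
  (∂F/∂y)·y' = -∂F/∂x
  dy/dx = -(∂F/∂x)/(∂F/∂y) = -(6x^2 - 10)/(3y^2 - 10) = 2(5 - 3x^2)/(3y^2 - 10)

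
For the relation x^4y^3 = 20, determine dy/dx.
Apply d/dx to both sides, remembering that y depends on x. Each occurrence of y therefore brings in a y' = dy/dx via the chain rule.

With F(x, y) equal to the left-hand side minus the right, differentiate F term by term:
  d/dx[x^4y^3] = 3x^4y^2·y' + 4x^3y^3
  d/dx[-20] = 0
Adding these up, d/dx[F] = 0 becomes
  (4x^3y^3) + (3x^4y^2)·y' = 0,
so isolating y',
  dy/dx = -(4x^3y^3)/(3x^4y^2) = -4y/(3x)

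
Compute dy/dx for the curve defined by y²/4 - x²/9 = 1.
Differentiate both sides with respect to x, treating y as y(x). By the chain rule, any term containing y contributes a factor of y' = dy/dx when we differentiate it.

Move every term to one side and write the relation as F(x, y) = 0. Term by term,
  d/dx[-x^2/9] = -2x/9
  d/dx[y^2/4] = y·y'/2
  d/dx[-1] = 0

The pieces without y' make up ∂F/∂x and the coefficient of y' is ∂F/∂y:
  ∂F/∂x = -2x/9,
  ∂F/∂y = y/2.

Since d/dx[F] = ∂F/∂x + (∂F/∂y)·y' = 0, solve for y':
  (∂F/∂y)·y' = -∂F/∂x
  dy/dx = -(∂F/∂x)/(∂F/∂y) = -(-2x/9)/(y/2) = 4x/(9y)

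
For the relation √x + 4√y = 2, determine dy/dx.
Take d/dx of both sides. Since y is implicitly a function of x, the chain rule attaches a y' = dy/dx factor whenever we differentiate through y.

Set F(x, y) = (left side) − (right side), so the curve is F = 0. Differentiating each term of F:
  d/dx[√(x)] = 1/(2√(x))
  d/dx[4√(y)] = 2·y'/√(y)
  d/dx[-2] = 0

Collecting, the y'-free part is the partial derivative in x and the y' coefficient is the partial derivative in y:
  ∂F/∂x = 1/(2√(x))
  ∂F/∂y = 2/√(y)

so d/dx[F(x, y(x))] = ∂F/∂x + (∂F/∂y)·y' = 0. Rearranging,
  dy/dx = -(∂F/∂x)/(∂F/∂y) = -(1/(2√(x)))/(2/√(y)) = -√(y)/(4√(x))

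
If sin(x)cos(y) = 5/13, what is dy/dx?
Differentiate the relation implicitly: treat y = y(x) and apply the chain rule, so every y-derivative picks up a y' = dy/dx factor.

With everything moved to the left-hand side, differentiate term by term:
  d/dx[sin(x)·cos(y)] = -y'·sin(x)·sin(y) + cos(x)·cos(y)
  d/dx[-5/13] = 0

Separating the contributions that come from x directly and those that come through y:
  without y':      cos(x)·cos(y)
  multiplying y':  -sin(x)·sin(y)

so (cos(x)·cos(y)) + (-sin(x)·sin(y))·y' = 0, and therefore
  dy/dx = -(cos(x)·cos(y))/(-sin(x)·sin(y)) = 1/(tan(x)·tan(y))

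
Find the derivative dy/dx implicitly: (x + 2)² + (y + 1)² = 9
Differentiate the relation implicitly: treat y = y(x) and apply the chain rule, so every y-derivative picks up a y' = dy/dx factor.

With everything moved to the left-hand side, differentiate term by term:
  d/dx[(x + 2)^2] = 2x + 4
  d/dx[(y + 1)^2] = 2·y'(y + 1)
  d/dx[-9] = 0

Separating the contributions that come from x directly and those that come through y:
  without y':      2x + 4
  multiplying y':  2y + 2

so (2x + 4) + (2y + 2)·y' = 0, and therefore
  dy/dx = -(2x + 4)/(2y + 2) = (-x - 2)/(y + 1)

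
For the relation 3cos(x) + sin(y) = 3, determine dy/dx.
Differentiate the relation implicitly: treat y = y(x) and apply the chain rule, so every y-derivative picks up a y' = dy/dx factor.

With everything moved to the left-hand side, differentiate term by term:
  d/dx[sin(y)] = y'·cos(y)
  d/dx[3cos(x)] = -3sin(x)
  d/dx[-3] = 0

Separating the contributions that come from x directly and those that come through y:
  without y':      -3sin(x)
  multiplying y':  cos(y)

so (-3sin(x)) + (cos(y))·y' = 0, and therefore
  dy/dx = -(-3sin(x))/(cos(y)) = 3sin(x)/cos(y)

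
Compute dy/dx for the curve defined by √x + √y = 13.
Take d/dx of both sides. Since y is implicitly a function of x, the chain rule attaches a y' = dy/dx factor whenever we differentiate through y.

Set F(x, y) = (left side) − (right side), so the curve is F = 0. Differentiating each term of F:
  d/dx[√(x)] = 1/(2√(x))
  d/dx[√(y)] = y'/(2√(y))
  d/dx[-13] = 0

Collecting, the y'-free part is the partial derivative in x and the y' coefficient is the partial derivative in y:
  ∂F/∂x = 1/(2√(x))
  ∂F/∂y = 1/(2√(y))

so d/dx[F(x, y(x))] = ∂F/∂x + (∂F/∂y)·y' = 0. Rearranging,
  dy/dx = -(∂F/∂x)/(∂F/∂y) = -(1/(2√(x)))/(1/(2√(y))) = -√(y)/√(x)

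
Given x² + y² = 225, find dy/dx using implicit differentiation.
Take d/dx of both sides. Since y is implicitly a function of x, the chain rule attaches a y' = dy/dx factor whenever we differentiate through y.

Set F(x, y) = (left side) − (right side), so the curve is F = 0. Differentiating each term of F:
  d/dx[x^2] = 2x
  d/dx[y^2] = 2y·y'
  d/dx[-225] = 0

Collecting, the y'-free part is the partial derivative in x and the y' coefficient is the partial derivative in y:
  ∂F/∂x = 2x
  ∂F/∂y = 2y

so d/dx[F(x, y(x))] = ∂F/∂x + (∂F/∂y)·y' = 0. Rearranging,
  dy/dx = -(∂F/∂x)/(∂F/∂y) = -(2x)/(2y) = -x/y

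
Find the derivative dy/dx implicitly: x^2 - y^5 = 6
Differentiate the relation implicitly: treat y = y(x) and apply the chain rule, so every y-derivative picks up a y' = dy/dx factor.

With everything moved to the left-hand side, differentiate term by term:
  d/dx[x^2] = 2x
  d/dx[-y^5] = -5y^4·y'
  d/dx[-6] = 0

Separating the contributions that come from x directly and those that come through y:
  without y':      2x
  multiplying y':  -5y^4

so (2x) + (-5y^4)·y' = 0, and therefore
  dy/dx = -(2x)/(-5y^4) = 2x/(5y^4)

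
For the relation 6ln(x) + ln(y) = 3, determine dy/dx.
Take d/dx of both sides. Since y is implicitly a function of x, the chain rule attaches a y' = dy/dx factor whenever we differentiate through y.

Set F(x, y) = (left side) − (right side), so the curve is F = 0. Differentiating each term of F:
  d/dx[6ln(x)] = 6/x
  d/dx[ln(y)] = y'/y
  d/dx[-3] = 0

Collecting, the y'-free part is the partial derivative in x and the y' coefficient is the partial derivative in y:
  ∂F/∂x = 6/x
  ∂F/∂y = 1/y

so d/dx[F(x, y(x))] = ∂F/∂x + (∂F/∂y)·y' = 0. Rearranging,
  dy/dx = -(∂F/∂x)/(∂F/∂y) = -(6/x)/(1/y) = -6y/x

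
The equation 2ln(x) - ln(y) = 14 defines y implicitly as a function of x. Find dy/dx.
Take d/dx of both sides. Since y is implicitly a function of x, the chain rule attaches a y' = dy/dx factor whenever we differentiate through y.

Set F(x, y) = (left side) − (right side), so the curve is F = 0. Differentiating each term of F:
  d/dx[2ln(x)] = 2/x
  d/dx[-ln(y)] = -y'/y
  d/dx[-14] = 0

Collecting, the y'-free part is the partial derivative in x and the y' coefficient is the partial derivative in y:
  ∂F/∂x = 2/x
  ∂F/∂y = -1/y

so d/dx[F(x, y(x))] = ∂F/∂x + (∂F/∂y)·y' = 0. Rearranging,
  dy/dx = -(∂F/∂x)/(∂F/∂y) = -(2/x)/(-1/y) = 2y/x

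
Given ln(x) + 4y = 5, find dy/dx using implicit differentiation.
Apply d/dx to both sides, remembering that y depends on x. Each occurrence of y therefore brings in a y' = dy/dx via the chain rule.

With F(x, y) equal to the left-hand side minus the right, differentiate F term by term:
  d/dx[4y] = 4·y'
  d/dx[ln(x)] = 1/x
  d/dx[-5] = 0
Adding these up, d/dx[F] = 0 becomes
  (1/x) + (4)·y' = 0,
so isolating y',
  dy/dx = -(1/x)/(4) = -1/(4x)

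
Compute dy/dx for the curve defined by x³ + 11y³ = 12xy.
Differentiate the relation implicitly: treat y = y(x) and apply the chain rule, so every y-derivative picks up a y' = dy/dx factor.

With everything moved to the left-hand side, differentiate term by term:
  d/dx[x^3] = 3x^2
  d/dx[-12xy] = -12x·y' - 12y
  d/dx[11y^3] = 33y^2·y'

Separating the contributions that come from x directly and those that come through y:
  without y':      3x^2 - 12y
  multiplying y':  -12x + 33y^2

so (3x^2 - 12y) + (-12x + 33y^2)·y' = 0, and therefore
  dy/dx = -(3x^2 - 12y)/(-12x + 33y^2) = (x^2 - 4y)/(4x - 11y^2)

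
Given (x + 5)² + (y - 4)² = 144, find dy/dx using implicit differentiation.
Apply d/dx to both sides, remembering that y depends on x. Each occurrence of y therefore brings in a y' = dy/dx via the chain rule.

With F(x, y) equal to the left-hand side minus the right, differentiate F term by term:
  d/dx[(x + 5)^2] = 2x + 10
  d/dx[(y - 4)^2] = 2·y'(y - 4)
  d/dx[-144] = 0
Adding these up, d/dx[F] = 0 becomes
  (2x + 10) + (2y - 8)·y' = 0,
so isolating y',
  dy/dx = -(2x + 10)/(2y - 8) = (-x - 5)/(y - 4)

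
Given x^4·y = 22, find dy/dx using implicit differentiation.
Differentiate the relation implicitly: treat y = y(x) and apply the chain rule, so every y-derivative picks up a y' = dy/dx factor.

With everything moved to the left-hand side, differentiate term by term:
  d/dx[x^4y] = x^4·y' + 4x^3y
  d/dx[-22] = 0

Separating the contributions that come from x directly and those that come through y:
  without y':      4x^3y
  multiplying y':  x^4

so (4x^3y) + (x^4)·y' = 0, and therefore
  dy/dx = -(4x^3y)/(x^4) = -4y/x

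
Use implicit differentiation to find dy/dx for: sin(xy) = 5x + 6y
Differentiate the relation implicitly: treat y = y(x) and apply the chain rule, so every y-derivative picks up a y' = dy/dx factor.

With everything moved to the left-hand side, differentiate term by term:
  d/dx[-5x] = -5
  d/dx[-6y] = -6·y'
  d/dx[sin(xy)] = (x·y' + y)·cos(xy)

Separating the contributions that come from x directly and those that come through y:
  without y':      y·cos(xy) - 5
  multiplying y':  x·cos(xy) - 6

so (y·cos(xy) - 5) + (x·cos(xy) - 6)·y' = 0, and therefore
  dy/dx = -(y·cos(xy) - 5)/(x·cos(xy) - 6) = (-y·cos(xy) + 5)/(x·cos(xy) - 6)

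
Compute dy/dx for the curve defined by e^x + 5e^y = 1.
Differentiate both sides with respect to x, treating y as y(x). By the chain rule, any term containing y contributes a factor of y' = dy/dx when we differentiate it.

Move every term to one side and write the relation as F(x, y) = 0. Term by term,
  d/dx[e^(x)] = e^(x)
  d/dx[5e^(y)] = 5·y'·e^(y)
  d/dx[-1] = 0

The pieces without y' make up ∂F/∂x and the coefficient of y' is ∂F/∂y:
  ∂F/∂x = e^(x),
  ∂F/∂y = 5e^(y).

Since d/dx[F] = ∂F/∂x + (∂F/∂y)·y' = 0, solve for y':
  (∂F/∂y)·y' = -∂F/∂x
  dy/dx = -(∂F/∂x)/(∂F/∂y) = -(e^(x))/(5e^(y)) = -e^(x - y)/5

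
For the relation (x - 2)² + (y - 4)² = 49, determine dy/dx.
Take d/dx of both sides. Since y is implicitly a function of x, the chain rule attaches a y' = dy/dx factor whenever we differentiate through y.

Set F(x, y) = (left side) − (right side), so the curve is F = 0. Differentiating each term of F:
  d/dx[(x - 2)^2] = 2x - 4
  d/dx[(y - 4)^2] = 2·y'(y - 4)
  d/dx[-49] = 0

Collecting, the y'-free part is the partial derivative in x and the y' coefficient is the partial derivative in y:
  ∂F/∂x = 2x - 4
  ∂F/∂y = 2y - 8

so d/dx[F(x, y(x))] = ∂F/∂x + (∂F/∂y)·y' = 0. Rearranging,
  dy/dx = -(∂F/∂x)/(∂F/∂y) = -(2x - 4)/(2y - 8) = (2 - x)/(y - 4)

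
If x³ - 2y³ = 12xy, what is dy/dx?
Differentiate both sides with respect to x, treating y as y(x). By the chain rule, any term containing y contributes a factor of y' = dy/dx when we differentiate it.

Move every term to one side and write the relation as F(x, y) = 0. Term by term,
  d/dx[x^3] = 3x^2
  d/dx[-12xy] = -12x·y' - 12y
  d/dx[-2y^3] = -6y^2·y'

The pieces without y' make up ∂F/∂x and the coefficient of y' is ∂F/∂y:
  ∂F/∂x = 3x^2 - 12y,
  ∂F/∂y = -12x - 6y^2.

Since d/dx[F] = ∂F/∂x + (∂F/∂y)·y' = 0, solve for y':
  (∂F/∂y)·y' = -∂F/∂x
  dy/dx = -(∂F/∂x)/(∂F/∂y) = -(3x^2 - 12y)/(-12x - 6y^2) = (x^2 - 4y)/(2(2x + y^2))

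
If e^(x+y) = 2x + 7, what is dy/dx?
Apply d/dx to both sides, remembering that y depends on x. Each occurrence of y therefore brings in a y' = dy/dx via the chain rule.

With F(x, y) equal to the left-hand side minus the right, differentiate F term by term:
  d/dx[-2x] = -2
  d/dx[e^(x + y)] = (y' + 1)·e^(x + y)
  d/dx[-7] = 0
Adding these up, d/dx[F] = 0 becomes
  (e^(x + y) - 2) + (e^(x + y))·y' = 0,
so isolating y',
  dy/dx = -(e^(x + y) - 2)/(e^(x + y)) = 2e^(-x - y) - 1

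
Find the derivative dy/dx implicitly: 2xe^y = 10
Differentiate the relation implicitly: treat y = y(x) and apply the chain rule, so every y-derivative picks up a y' = dy/dx factor.

With everything moved to the left-hand side, differentiate term by term:
  d/dx[2x·e^(y)] = 2x·y'·e^(y) + 2e^(y)
  d/dx[-10] = 0

Separating the contributions that come from x directly and those that come through y:
  without y':      2e^(y)
  multiplying y':  2x·e^(y)

so (2e^(y)) + (2x·e^(y))·y' = 0, and therefore
  dy/dx = -(2e^(y))/(2x·e^(y)) = -1/x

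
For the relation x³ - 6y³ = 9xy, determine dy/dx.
Apply d/dx to both sides, remembering that y depends on x. Each occurrence of y therefore brings in a y' = dy/dx via the chain rule.

With F(x, y) equal to the left-hand side minus the right, differentiate F term by term:
  d/dx[x^3] = 3x^2
  d/dx[-9xy] = -9x·y' - 9y
  d/dx[-6y^3] = -18y^2·y'
Adding these up, d/dx[F] = 0 becomes
  (3x^2 - 9y) + (-9x - 18y^2)·y' = 0,
so isolating y',
  dy/dx = -(3x^2 - 9y)/(-9x - 18y^2) = (x^2/3 - y)/(x + 2y^2)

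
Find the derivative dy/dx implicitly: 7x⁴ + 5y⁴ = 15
Take d/dx of both sides. Since y is implicitly a function of x, the chain rule attaches a y' = dy/dx factor whenever we differentiate through y.

Set F(x, y) = (left side) − (right side), so the curve is F = 0. Differentiating each term of F:
  d/dx[7x^4] = 28x^3
  d/dx[5y^4] = 20y^3·y'
  d/dx[-15] = 0

Collecting, the y'-free part is the partial derivative in x and the y' coefficient is the partial derivative in y:
  ∂F/∂x = 28x^3
  ∂F/∂y = 20y^3

so d/dx[F(x, y(x))] = ∂F/∂x + (∂F/∂y)·y' = 0. Rearranging,
  dy/dx = -(∂F/∂x)/(∂F/∂y) = -(28x^3)/(20y^3) = -7x^3/(5y^3)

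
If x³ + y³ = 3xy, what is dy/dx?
Apply d/dx to both sides, remembering that y depends on x. Each occurrence of y therefore brings in a y' = dy/dx via the chain rule.

With F(x, y) equal to the left-hand side minus the right, differentiate F term by term:
  d/dx[x^3] = 3x^2
  d/dx[-3xy] = -3x·y' - 3y
  d/dx[y^3] = 3y^2·y'
Adding these up, d/dx[F] = 0 becomes
  (3x^2 - 3y) + (-3x + 3y^2)·y' = 0,
so isolating y',
  dy/dx = -(3x^2 - 3y)/(-3x + 3y^2) = (x^2 - y)/(x - y^2)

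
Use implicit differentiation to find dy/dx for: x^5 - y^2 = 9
Differentiate both sides with respect to x, treating y as y(x). By the chain rule, any term containing y contributes a factor of y' = dy/dx when we differentiate it.

Move every term to one side and write the relation as F(x, y) = 0. Term by term,
  d/dx[x^5] = 5x^4
  d/dx[-y^2] = -2y·y'
  d/dx[-9] = 0

The pieces without y' make up ∂F/∂x and the coefficient of y' is ∂F/∂y:
  ∂F/∂x = 5x^4,
  ∂F/∂y = -2y.

Since d/dx[F] = ∂F/∂x + (∂F/∂y)·y' = 0, solve for y':
  (∂F/∂y)·y' = -∂F/∂x
  dy/dx = -(∂F/∂x)/(∂F/∂y) = -(5x^4)/(-2y) = 5x^4/(2y)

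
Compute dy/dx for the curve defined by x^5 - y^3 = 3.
Take d/dx of both sides. Since y is implicitly a function of x, the chain rule attaches a y' = dy/dx factor whenever we differentiate through y.

Set F(x, y) = (left side) − (right side), so the curve is F = 0. Differentiating each term of F:
  d/dx[x^5] = 5x^4
  d/dx[-y^3] = -3y^2·y'
  d/dx[-3] = 0

Collecting, the y'-free part is the partial derivative in x and the y' coefficient is the partial derivative in y:
  ∂F/∂x = 5x^4
  ∂F/∂y = -3y^2

so d/dx[F(x, y(x))] = ∂F/∂x + (∂F/∂y)·y' = 0. Rearranging,
  dy/dx = -(∂F/∂x)/(∂F/∂y) = -(5x^4)/(-3y^2) = 5x^4/(3y^2)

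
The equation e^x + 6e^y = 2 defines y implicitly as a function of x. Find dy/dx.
Take d/dx of both sides. Since y is implicitly a function of x, the chain rule attaches a y' = dy/dx factor whenever we differentiate through y.

Set F(x, y) = (left side) − (right side), so the curve is F = 0. Differentiating each term of F:
  d/dx[e^(x)] = e^(x)
  d/dx[6e^(y)] = 6·y'·e^(y)
  d/dx[-2] = 0

Collecting, the y'-free part is the partial derivative in x and the y' coefficient is the partial derivative in y:
  ∂F/∂x = e^(x)
  ∂F/∂y = 6e^(y)

so d/dx[F(x, y(x))] = ∂F/∂x + (∂F/∂y)·y' = 0. Rearranging,
  dy/dx = -(∂F/∂x)/(∂F/∂y) = -(e^(x))/(6e^(y)) = -e^(x - y)/6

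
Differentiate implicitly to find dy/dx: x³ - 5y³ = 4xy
Apply d/dx to both sides, remembering that y depends on x. Each occurrence of y therefore brings in a y' = dy/dx via the chain rule.

With F(x, y) equal to the left-hand side minus the right, differentiate F term by term:
  d/dx[x^3] = 3x^2
  d/dx[-4xy] = -4x·y' - 4y
  d/dx[-5y^3] = -15y^2·y'
Adding these up, d/dx[F] = 0 becomes
  (3x^2 - 4y) + (-4x - 15y^2)·y' = 0,
so isolating y',
  dy/dx = -(3x^2 - 4y)/(-4x - 15y^2) = (3x^2 - 4y)/(4x + 15y^2)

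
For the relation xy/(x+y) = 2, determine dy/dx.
Take d/dx of both sides. Since y is implicitly a function of x, the chain rule attaches a y' = dy/dx factor whenever we differentiate through y.

Set F(x, y) = (left side) − (right side), so the curve is F = 0. Differentiating each term of F:
  d/dx[xy/(x + y)] = xy(-y' - 1)/(x + y)^2 + x·y'/(x + y) + y/(x + y)
  d/dx[-2] = 0

Collecting, the y'-free part is the partial derivative in x and the y' coefficient is the partial derivative in y:
  ∂F/∂x = -xy/(x + y)^2 + y/(x + y)
  ∂F/∂y = -xy/(x + y)^2 + x/(x + y)

so d/dx[F(x, y(x))] = ∂F/∂x + (∂F/∂y)·y' = 0. Rearranging,
  dy/dx = -(∂F/∂x)/(∂F/∂y) = -(-xy/(x + y)^2 + y/(x + y))/(-xy/(x + y)^2 + x/(x + y))
        = -(y^2/(x + y)^2)/(x^2/(x + y)^2) = -y^2/x^2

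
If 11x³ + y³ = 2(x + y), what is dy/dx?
Apply d/dx to both sides, remembering that y depends on x. Each occurrence of y therefore brings in a y' = dy/dx via the chain rule.

With F(x, y) equal to the left-hand side minus the right, differentiate F term by term:
  d/dx[11x^3] = 33x^2
  d/dx[-2x] = -2
  d/dx[y^3] = 3y^2·y'
  d/dx[-2y] = -2·y'
Adding these up, d/dx[F] = 0 becomes
  (33x^2 - 2) + (3y^2 - 2)·y' = 0,
so isolating y',
  dy/dx = -(33x^2 - 2)/(3y^2 - 2) = (2 - 33x^2)/(3y^2 - 2)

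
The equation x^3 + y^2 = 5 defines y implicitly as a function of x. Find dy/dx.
Apply d/dx to both sides, remembering that y depends on x. Each occurrence of y therefore brings in a y' = dy/dx via the chain rule.

With F(x, y) equal to the left-hand side minus the right, differentiate F term by term:
  d/dx[x^3] = 3x^2
  d/dx[y^2] = 2y·y'
  d/dx[-5] = 0
Adding these up, d/dx[F] = 0 becomes
  (3x^2) + (2y)·y' = 0,
so isolating y',
  dy/dx = -(3x^2)/(2y) = -3x^2/(2y)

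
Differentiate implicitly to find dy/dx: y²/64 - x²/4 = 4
Take d/dx of both sides. Since y is implicitly a function of x, the chain rule attaches a y' = dy/dx factor whenever we differentiate through y.

Set F(x, y) = (left side) − (right side), so the curve is F = 0. Differentiating each term of F:
  d/dx[-x^2/4] = -x/2
  d/dx[y^2/64] = y·y'/32
  d/dx[-4] = 0

Collecting, the y'-free part is the partial derivative in x and the y' coefficient is the partial derivative in y:
  ∂F/∂x = -x/2
  ∂F/∂y = y/32

so d/dx[F(x, y(x))] = ∂F/∂x + (∂F/∂y)·y' = 0. Rearranging,
  dy/dx = -(∂F/∂x)/(∂F/∂y) = -(-x/2)/(y/32) = 16x/y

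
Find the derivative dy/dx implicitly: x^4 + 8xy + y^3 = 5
Apply d/dx to both sides, remembering that y depends on x. Each occurrence of y therefore brings in a y' = dy/dx via the chain rule.

With F(x, y) equal to the left-hand side minus the right, differentiate F term by term:
  d/dx[x^4] = 4x^3
  d/dx[8xy] = 8x·y' + 8y
  d/dx[y^3] = 3y^2·y'
  d/dx[-5] = 0
Adding these up, d/dx[F] = 0 becomes
  (4x^3 + 8y) + (8x + 3y^2)·y' = 0,
so isolating y',
  dy/dx = -(4x^3 + 8y)/(8x + 3y^2) = 4(-x^3 - 2y)/(8x + 3y^2)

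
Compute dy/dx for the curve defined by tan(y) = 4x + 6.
Differentiate the relation implicitly: treat y = y(x) and apply the chain rule, so every y-derivative picks up a y' = dy/dx factor.

With everything moved to the left-hand side, differentiate term by term:
  d/dx[-4x] = -4
  d/dx[tan(y)] = y'(tan(y)^2 + 1)
  d/dx[-6] = 0

Separating the contributions that come from x directly and those that come through y:
  without y':      -4
  multiplying y':  tan(y)^2 + 1

so (-4) + (tan(y)^2 + 1)·y' = 0, and therefore
  dy/dx = -(-4)/(tan(y)^2 + 1) = 4cos(y)^2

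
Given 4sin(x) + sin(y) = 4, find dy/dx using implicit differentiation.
Apply d/dx to both sides, remembering that y depends on x. Each occurrence of y therefore brings in a y' = dy/dx via the chain rule.

With F(x, y) equal to the left-hand side minus the right, differentiate F term by term:
  d/dx[4sin(x)] = 4cos(x)
  d/dx[sin(y)] = y'·cos(y)
  d/dx[-4] = 0
Adding these up, d/dx[F] = 0 becomes
  (4cos(x)) + (cos(y))·y' = 0,
so isolating y',
  dy/dx = -(4cos(x))/(cos(y)) = -4cos(x)/cos(y)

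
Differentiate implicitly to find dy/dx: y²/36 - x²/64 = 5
Take d/dx of both sides. Since y is implicitly a function of x, the chain rule attaches a y' = dy/dx factor whenever we differentiate through y.

Set F(x, y) = (left side) − (right side), so the curve is F = 0. Differentiating each term of F:
  d/dx[-x^2/64] = -x/32
  d/dx[y^2/36] = y·y'/18
  d/dx[-5] = 0

Collecting, the y'-free part is the partial derivative in x and the y' coefficient is the partial derivative in y:
  ∂F/∂x = -x/32
  ∂F/∂y = y/18

so d/dx[F(x, y(x))] = ∂F/∂x + (∂F/∂y)·y' = 0. Rearranging,
  dy/dx = -(∂F/∂x)/(∂F/∂y) = -(-x/32)/(y/18) = 9x/(16y)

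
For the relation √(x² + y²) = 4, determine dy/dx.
Apply d/dx to both sides, remembering that y depends on x. Each occurrence of y therefore brings in a y' = dy/dx via the chain rule.

With F(x, y) equal to the left-hand side minus the right, differentiate F term by term:
  d/dx[√(x^2 + y^2)] = (x + y·y')/√(x^2 + y^2)
  d/dx[-4] = 0
Adding these up, d/dx[F] = 0 becomes
  (x/√(x^2 + y^2)) + (y/√(x^2 + y^2))·y' = 0,
so isolating y',
  dy/dx = -(x/√(x^2 + y^2))/(y/√(x^2 + y^2)) = -x/y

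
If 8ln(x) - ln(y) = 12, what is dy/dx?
Take d/dx of both sides. Since y is implicitly a function of x, the chain rule attaches a y' = dy/dx factor whenever we differentiate through y.

Set F(x, y) = (left side) − (right side), so the curve is F = 0. Differentiating each term of F:
  d/dx[8ln(x)] = 8/x
  d/dx[-ln(y)] = -y'/y
  d/dx[-12] = 0

Collecting, the y'-free part is the partial derivative in x and the y' coefficient is the partial derivative in y:
  ∂F/∂x = 8/x
  ∂F/∂y = -1/y

so d/dx[F(x, y(x))] = ∂F/∂x + (∂F/∂y)·y' = 0. Rearranging,
  dy/dx = -(∂F/∂x)/(∂F/∂y) = -(8/x)/(-1/y) = 8y/x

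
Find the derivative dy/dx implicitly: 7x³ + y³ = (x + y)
Differentiate both sides with respect to x, treating y as y(x). By the chain rule, any term containing y contributes a factor of y' = dy/dx when we differentiate it.

Move every term to one side and write the relation as F(x, y) = 0. Term by term,
  d/dx[7x^3] = 21x^2
  d/dx[-x] = -1
  d/dx[y^3] = 3y^2·y'
  d/dx[-y] = -y'

The pieces without y' make up ∂F/∂x and the coefficient of y' is ∂F/∂y:
  ∂F/∂x = 21x^2 - 1,
  ∂F/∂y = 3y^2 - 1.

Since d/dx[F] = ∂F/∂x + (∂F/∂y)·y' = 0, solve for y':
  (∂F/∂y)·y' = -∂F/∂x
  dy/dx = -(∂F/∂x)/(∂F/∂y) = -(21x^2 - 1)/(3y^2 - 1) = (1 - 21x^2)/(3y^2 - 1)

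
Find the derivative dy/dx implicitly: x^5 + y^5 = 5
Differentiate the relation implicitly: treat y = y(x) and apply the chain rule, so every y-derivative picks up a y' = dy/dx factor.

With everything moved to the left-hand side, differentiate term by term:
  d/dx[x^5] = 5x^4
  d/dx[y^5] = 5y^4·y'
  d/dx[-5] = 0

Separating the contributions that come from x directly and those that come through y:
  without y':      5x^4
  multiplying y':  5y^4

so (5x^4) + (5y^4)·y' = 0, and therefore
  dy/dx = -(5x^4)/(5y^4) = -x^4/y^4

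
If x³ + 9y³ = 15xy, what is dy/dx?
Take d/dx of both sides. Since y is implicitly a function of x, the chain rule attaches a y' = dy/dx factor whenever we differentiate through y.

Set F(x, y) = (left side) − (right side), so the curve is F = 0. Differentiating each term of F:
  d/dx[x^3] = 3x^2
  d/dx[-15xy] = -15x·y' - 15y
  d/dx[9y^3] = 27y^2·y'

Collecting, the y'-free part is the partial derivative in x and the y' coefficient is the partial derivative in y:
  ∂F/∂x = 3x^2 - 15y
  ∂F/∂y = -15x + 27y^2

so d/dx[F(x, y(x))] = ∂F/∂x + (∂F/∂y)·y' = 0. Rearranging,
  dy/dx = -(∂F/∂x)/(∂F/∂y) = -(3x^2 - 15y)/(-15x + 27y^2) = (x^2 - 5y)/(5x - 9y^2)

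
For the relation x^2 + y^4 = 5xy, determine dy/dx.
Differentiate the relation implicitly: treat y = y(x) and apply the chain rule, so every y-derivative picks up a y' = dy/dx factor.

With everything moved to the left-hand side, differentiate term by term:
  d/dx[x^2] = 2x
  d/dx[-5xy] = -5x·y' - 5y
  d/dx[y^4] = 4y^3·y'

Separating the contributions that come from x directly and those that come through y:
  without y':      2x - 5y
  multiplying y':  -5x + 4y^3

so (2x - 5y) + (-5x + 4y^3)·y' = 0, and therefore
  dy/dx = -(2x - 5y)/(-5x + 4y^3) = (2x - 5y)/(5x - 4y^3)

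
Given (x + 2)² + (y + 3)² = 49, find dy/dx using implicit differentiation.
Differentiate the relation implicitly: treat y = y(x) and apply the chain rule, so every y-derivative picks up a y' = dy/dx factor.

With everything moved to the left-hand side, differentiate term by term:
  d/dx[(x + 2)^2] = 2x + 4
  d/dx[(y + 3)^2] = 2·y'(y + 3)
  d/dx[-49] = 0

Separating the contributions that come from x directly and those that come through y:
  without y':      2x + 4
  multiplying y':  2y + 6

so (2x + 4) + (2y + 6)·y' = 0, and therefore
  dy/dx = -(2x + 4)/(2y + 6) = (-x - 2)/(y + 3)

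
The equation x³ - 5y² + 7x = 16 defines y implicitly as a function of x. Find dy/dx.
Differentiate both sides with respect to x, treating y as y(x). By the chain rule, any term containing y contributes a factor of y' = dy/dx when we differentiate it.

Move every term to one side and write the relation as F(x, y) = 0. Term by term,
  d/dx[x^3] = 3x^2
  d/dx[7x] = 7
  d/dx[-5y^2] = -10y·y'
  d/dx[-16] = 0

The pieces without y' make up ∂F/∂x and the coefficient of y' is ∂F/∂y:
  ∂F/∂x = 3x^2 + 7,
  ∂F/∂y = -10y.

Since d/dx[F] = ∂F/∂x + (∂F/∂y)·y' = 0, solve for y':
  (∂F/∂y)·y' = -∂F/∂x
  dy/dx = -(∂F/∂x)/(∂F/∂y) = -(3x^2 + 7)/(-10y) = (3x^2 + 7)/(10y)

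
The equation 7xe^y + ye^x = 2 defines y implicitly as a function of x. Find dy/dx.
Differentiate the relation implicitly: treat y = y(x) and apply the chain rule, so every y-derivative picks up a y' = dy/dx factor.

With everything moved to the left-hand side, differentiate term by term:
  d/dx[7x·e^(y)] = 7x·y'·e^(y) + 7e^(y)
  d/dx[y·e^(x)] = y·e^(x) + y'·e^(x)
  d/dx[-2] = 0

Separating the contributions that come from x directly and those that come through y:
  without y':      y·e^(x) + 7e^(y)
  multiplying y':  7x·e^(y) + e^(x)

so (y·e^(x) + 7e^(y)) + (7x·e^(y) + e^(x))·y' = 0, and therefore
  dy/dx = -(y·e^(x) + 7e^(y))/(7x·e^(y) + e^(x)) = (-y·e^(x) - 7e^(y))/(7x·e^(y) + e^(x))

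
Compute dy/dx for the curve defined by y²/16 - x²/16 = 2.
Apply d/dx to both sides, remembering that y depends on x. Each occurrence of y therefore brings in a y' = dy/dx via the chain rule.

With F(x, y) equal to the left-hand side minus the right, differentiate F term by term:
  d/dx[-x^2/16] = -x/8
  d/dx[y^2/16] = y·y'/8
  d/dx[-2] = 0
Adding these up, d/dx[F] = 0 becomes
  (-x/8) + (y/8)·y' = 0,
so isolating y',
  dy/dx = -(-x/8)/(y/8) = x/y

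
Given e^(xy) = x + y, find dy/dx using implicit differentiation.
Differentiate the relation implicitly: treat y = y(x) and apply the chain rule, so every y-derivative picks up a y' = dy/dx factor.

With everything moved to the left-hand side, differentiate term by term:
  d/dx[-x] = -1
  d/dx[-y] = -y'
  d/dx[e^(xy)] = (x·y' + y)·e^(xy)

Separating the contributions that come from x directly and those that come through y:
  without y':      y·e^(xy) - 1
  multiplying y':  x·e^(xy) - 1

so (y·e^(xy) - 1) + (x·e^(xy) - 1)·y' = 0, and therefore
  dy/dx = -(y·e^(xy) - 1)/(x·e^(xy) - 1) = (-y·e^(xy) + 1)/(x·e^(xy) - 1)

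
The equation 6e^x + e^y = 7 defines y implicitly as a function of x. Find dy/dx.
Differentiate both sides with respect to x, treating y as y(x). By the chain rule, any term containing y contributes a factor of y' = dy/dx when we differentiate it.

Move every term to one side and write the relation as F(x, y) = 0. Term by term,
  d/dx[6e^(x)] = 6e^(x)
  d/dx[e^(y)] = y'·e^(y)
  d/dx[-7] = 0

The pieces without y' make up ∂F/∂x and the coefficient of y' is ∂F/∂y:
  ∂F/∂x = 6e^(x),
  ∂F/∂y = e^(y).

Since d/dx[F] = ∂F/∂x + (∂F/∂y)·y' = 0, solve for y':
  (∂F/∂y)·y' = -∂F/∂x
  dy/dx = -(∂F/∂x)/(∂F/∂y) = -(6e^(x))/(e^(y)) = -6e^(x - y)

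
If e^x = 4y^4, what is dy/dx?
Apply d/dx to both sides, remembering that y depends on x. Each occurrence of y therefore brings in a y' = dy/dx via the chain rule.

With F(x, y) equal to the left-hand side minus the right, differentiate F term by term:
  d/dx[-4y^4] = -16y^3·y'
  d/dx[e^(x)] = e^(x)
Adding these up, d/dx[F] = 0 becomes
  (e^(x)) + (-16y^3)·y' = 0,
so isolating y',
  dy/dx = -(e^(x))/(-16y^3) = e^(x)/(16y^3)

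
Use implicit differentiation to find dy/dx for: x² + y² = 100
Apply d/dx to both sides, remembering that y depends on x. Each occurrence of y therefore brings in a y' = dy/dx via the chain rule.

With F(x, y) equal to the left-hand side minus the right, differentiate F term by term:
  d/dx[x^2] = 2x
  d/dx[y^2] = 2y·y'
  d/dx[-100] = 0
Adding these up, d/dx[F] = 0 becomes
  (2x) + (2y)·y' = 0,
so isolating y',
  dy/dx = -(2x)/(2y) = -x/y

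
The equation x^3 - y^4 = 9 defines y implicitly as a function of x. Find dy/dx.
Take d/dx of both sides. Since y is implicitly a function of x, the chain rule attaches a y' = dy/dx factor whenever we differentiate through y.

Set F(x, y) = (left side) − (right side), so the curve is F = 0. Differentiating each term of F:
  d/dx[x^3] = 3x^2
  d/dx[-y^4] = -4y^3·y'
  d/dx[-9] = 0

Collecting, the y'-free part is the partial derivative in x and the y' coefficient is the partial derivative in y:
  ∂F/∂x = 3x^2
  ∂F/∂y = -4y^3

so d/dx[F(x, y(x))] = ∂F/∂x + (∂F/∂y)·y' = 0. Rearranging,
  dy/dx = -(∂F/∂x)/(∂F/∂y) = -(3x^2)/(-4y^3) = 3x^2/(4y^3)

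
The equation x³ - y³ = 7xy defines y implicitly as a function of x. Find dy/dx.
Take d/dx of both sides. Since y is implicitly a function of x, the chain rule attaches a y' = dy/dx factor whenever we differentiate through y.

Set F(x, y) = (left side) − (right side), so the curve is F = 0. Differentiating each term of F:
  d/dx[x^3] = 3x^2
  d/dx[-7xy] = -7x·y' - 7y
  d/dx[-y^3] = -3y^2·y'

Collecting, the y'-free part is the partial derivative in x and the y' coefficient is the partial derivative in y:
  ∂F/∂x = 3x^2 - 7y
  ∂F/∂y = -7x - 3y^2

so d/dx[F(x, y(x))] = ∂F/∂x + (∂F/∂y)·y' = 0. Rearranging,
  dy/dx = -(∂F/∂x)/(∂F/∂y) = -(3x^2 - 7y)/(-7x - 3y^2) = (3x^2 - 7y)/(7x + 3y^2)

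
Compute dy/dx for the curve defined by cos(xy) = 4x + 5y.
Differentiate both sides with respect to x, treating y as y(x). By the chain rule, any term containing y contributes a factor of y' = dy/dx when we differentiate it.

Move every term to one side and write the relation as F(x, y) = 0. Term by term,
  d/dx[-4x] = -4
  d/dx[-5y] = -5·y'
  d/dx[cos(xy)] = -(x·y' + y)·sin(xy)

The pieces without y' make up ∂F/∂x and the coefficient of y' is ∂F/∂y:
  ∂F/∂x = -y·sin(xy) - 4,
  ∂F/∂y = -x·sin(xy) - 5.

Since d/dx[F] = ∂F/∂x + (∂F/∂y)·y' = 0, solve for y':
  (∂F/∂y)·y' = -∂F/∂x
  dy/dx = -(∂F/∂x)/(∂F/∂y) = -(-y·sin(xy) - 4)/(-x·sin(xy) - 5) = -(y·sin(xy) + 4)/(x·sin(xy) + 5)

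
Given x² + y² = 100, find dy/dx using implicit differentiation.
Take d/dx of both sides. Since y is implicitly a function of x, the chain rule attaches a y' = dy/dx factor whenever we differentiate through y.

Set F(x, y) = (left side) − (right side), so the curve is F = 0. Differentiating each term of F:
  d/dx[x^2] = 2x
  d/dx[y^2] = 2y·y'
  d/dx[-100] = 0

Collecting, the y'-free part is the partial derivative in x and the y' coefficient is the partial derivative in y:
  ∂F/∂x = 2x
  ∂F/∂y = 2y

so d/dx[F(x, y(x))] = ∂F/∂x + (∂F/∂y)·y' = 0. Rearranging,
  dy/dx = -(∂F/∂x)/(∂F/∂y) = -(2x)/(2y) = -x/y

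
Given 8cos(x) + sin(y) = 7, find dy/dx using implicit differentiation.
Apply d/dx to both sides, remembering that y depends on x. Each occurrence of y therefore brings in a y' = dy/dx via the chain rule.

With F(x, y) equal to the left-hand side minus the right, differentiate F term by term:
  d/dx[sin(y)] = y'·cos(y)
  d/dx[8cos(x)] = -8sin(x)
  d/dx[-7] = 0
Adding these up, d/dx[F] = 0 becomes
  (-8sin(x)) + (cos(y))·y' = 0,
so isolating y',
  dy/dx = -(-8sin(x))/(cos(y)) = 8sin(x)/cos(y)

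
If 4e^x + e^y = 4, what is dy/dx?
Differentiate the relation implicitly: treat y = y(x) and apply the chain rule, so every y-derivative picks up a y' = dy/dx factor.

With everything moved to the left-hand side, differentiate term by term:
  d/dx[4e^(x)] = 4e^(x)
  d/dx[e^(y)] = y'·e^(y)
  d/dx[-4] = 0

Separating the contributions that come from x directly and those that come through y:
  without y':      4e^(x)
  multiplying y':  e^(y)

so (4e^(x)) + (e^(y))·y' = 0, and therefore
  dy/dx = -(4e^(x))/(e^(y)) = -4e^(x - y)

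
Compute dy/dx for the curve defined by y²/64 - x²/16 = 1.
Apply d/dx to both sides, remembering that y depends on x. Each occurrence of y therefore brings in a y' = dy/dx via the chain rule.

With F(x, y) equal to the left-hand side minus the right, differentiate F term by term:
  d/dx[-x^2/16] = -x/8
  d/dx[y^2/64] = y·y'/32
  d/dx[-1] = 0
Adding these up, d/dx[F] = 0 becomes
  (-x/8) + (y/32)·y' = 0,
so isolating y',
  dy/dx = -(-x/8)/(y/32) = 4x/y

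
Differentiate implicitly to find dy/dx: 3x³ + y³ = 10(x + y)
Apply d/dx to both sides, remembering that y depends on x. Each occurrence of y therefore brings in a y' = dy/dx via the chain rule.

With F(x, y) equal to the left-hand side minus the right, differentiate F term by term:
  d/dx[3x^3] = 9x^2
  d/dx[-10x] = -10
  d/dx[y^3] = 3y^2·y'
  d/dx[-10y] = -10·y'
Adding these up, d/dx[F] = 0 becomes
  (9x^2 - 10) + (3y^2 - 10)·y' = 0,
so isolating y',
  dy/dx = -(9x^2 - 10)/(3y^2 - 10) = (10 - 9x^2)/(3y^2 - 10)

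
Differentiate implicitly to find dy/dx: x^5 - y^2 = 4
Differentiate the relation implicitly: treat y = y(x) and apply the chain rule, so every y-derivative picks up a y' = dy/dx factor.

With everything moved to the left-hand side, differentiate term by term:
  d/dx[x^5] = 5x^4
  d/dx[-y^2] = -2y·y'
  d/dx[-4] = 0

Separating the contributions that come from x directly and those that come through y:
  without y':      5x^4
  multiplying y':  -2y

so (5x^4) + (-2y)·y' = 0, and therefore
  dy/dx = -(5x^4)/(-2y) = 5x^4/(2y)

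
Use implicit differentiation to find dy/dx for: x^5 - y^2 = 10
Differentiate both sides with respect to x, treating y as y(x). By the chain rule, any term containing y contributes a factor of y' = dy/dx when we differentiate it.

Move every term to one side and write the relation as F(x, y) = 0. Term by term,
  d/dx[x^5] = 5x^4
  d/dx[-y^2] = -2y·y'
  d/dx[-10] = 0

The pieces without y' make up ∂F/∂x and the coefficient of y' is ∂F/∂y:
  ∂F/∂x = 5x^4,
  ∂F/∂y = -2y.

Since d/dx[F] = ∂F/∂x + (∂F/∂y)·y' = 0, solve for y':
  (∂F/∂y)·y' = -∂F/∂x
  dy/dx = -(∂F/∂x)/(∂F/∂y) = -(5x^4)/(-2y) = 5x^4/(2y)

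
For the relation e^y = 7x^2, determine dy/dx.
Differentiate the relation implicitly: treat y = y(x) and apply the chain rule, so every y-derivative picks up a y' = dy/dx factor.

With everything moved to the left-hand side, differentiate term by term:
  d/dx[-7x^2] = -14x
  d/dx[e^(y)] = y'·e^(y)

Separating the contributions that come from x directly and those that come through y:
  without y':      -14x
  multiplying y':  e^(y)

so (-14x) + (e^(y))·y' = 0, and therefore
  dy/dx = -(-14x)/(e^(y)) = 14x·e^(-y)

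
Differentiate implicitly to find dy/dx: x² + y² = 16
Differentiate the relation implicitly: treat y = y(x) and apply the chain rule, so every y-derivative picks up a y' = dy/dx factor.

With everything moved to the left-hand side, differentiate term by term:
  d/dx[x^2] = 2x
  d/dx[y^2] = 2y·y'
  d/dx[-16] = 0

Separating the contributions that come from x directly and those that come through y:
  without y':      2x
  multiplying y':  2y

so (2x) + (2y)·y' = 0, and therefore
  dy/dx = -(2x)/(2y) = -x/y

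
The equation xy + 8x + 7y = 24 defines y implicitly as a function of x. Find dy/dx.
Take d/dx of both sides. Since y is implicitly a function of x, the chain rule attaches a y' = dy/dx factor whenever we differentiate through y.

Set F(x, y) = (left side) − (right side), so the curve is F = 0. Differentiating each term of F:
  d/dx[xy] = x·y' + y
  d/dx[8x] = 8
  d/dx[7y] = 7·y'
  d/dx[-24] = 0

Collecting, the y'-free part is the partial derivative in x and the y' coefficient is the partial derivative in y:
  ∂F/∂x = y + 8
  ∂F/∂y = x + 7

so d/dx[F(x, y(x))] = ∂F/∂x + (∂F/∂y)·y' = 0. Rearranging,
  dy/dx = -(∂F/∂x)/(∂F/∂y) = -(y + 8)/(x + 7) = (-y - 8)/(x + 7)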